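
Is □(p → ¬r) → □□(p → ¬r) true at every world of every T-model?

Tableau for the negation ¬(□(p → ¬r) → □□(p → ¬r)):
1. ¬(□(p → ¬r) → □□(p → ¬r)), w0
2. □(p → ¬r), w0
3. ¬□□(p → ¬r), w0
4. p → ¬r, w0
5. ¬r, w0
6. ¬□(p → ¬r), w1
7. p → ¬r, w1
8. ¬r, w1
9. ¬(p → ¬r), w2
10. p, w2
11. r, w2
Accessibility: w0Rw0, w0Rw1, w1Rw1, w1Rw2, w2Rw2
The negation has an open branch (countermodel exists).

Invalid (countermodel exists)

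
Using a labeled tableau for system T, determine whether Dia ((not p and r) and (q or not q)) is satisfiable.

1. Dia ((not p and r) and (q or not q)), u
2. (not p and r) and (q or not q), v
3. not p and r, v
4. q or not q, v
5. not p, v
6. r, v
7. not q, v
Accessibility: uRu, uRv, vRv

Satisfiable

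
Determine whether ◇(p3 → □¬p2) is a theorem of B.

Not valid

Tableau for the negation ¬◇(p3 → □¬p2):
1. ¬◇(p3 → □¬p2), 0
2. ¬(p3 → □¬p2), 0
3. p3, 0
4. ¬□¬p2, 0
5. p2, 1
6. ¬(p3 → □¬p2), 1
7. p3, 1
8. ¬□¬p2, 1
9. p2, 2
Accessibility: 0R0, 0R1, 1R0, 1R1, 1R2, 2R1, 2R2
The negation has an open branch (countermodel exists).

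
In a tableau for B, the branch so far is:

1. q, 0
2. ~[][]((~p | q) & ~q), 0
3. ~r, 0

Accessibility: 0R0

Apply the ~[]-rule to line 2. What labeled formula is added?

a fresh world 1 with 0R1, and ~[]((~p | q) & ~q) at 1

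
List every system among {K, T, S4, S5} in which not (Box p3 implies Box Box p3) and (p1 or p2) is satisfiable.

K, T

S4-tableau for the formula:
1. not (Box p3 implies Box Box p3) and (p1 or p2), 0
2. not (Box p3 implies Box Box p3), 0   [and-rule on 1]
3. p1 or p2, 0   [and-rule on 1]
4. Box p3, 0   [neg-implies-rule on 2]
5. not Box Box p3, 0   [neg-implies-rule on 2]
6. p3, 0   [Box-rule on 4 via 0R0]
7. p2, 0   [or-rule on 3 (branches; this branch)]
8. not Box p3, 1   [neg-Box-rule on 5: fresh world 1, 0R1]
9. p3, 1   [Box-rule on 4 via 0R1]
10. not p3, 2   [neg-Box-rule on 8: fresh world 2, 1R2]
11. p3, 2   [Box-rule on 4 via 0R2]
Accessibility: 0R0, 0R1, 0R2, 1R1, 1R2, 2R2
Branch closes: p3 and not p3 both at 2.
Every branch closes (one shown): unsatisfiable in S4, hence also in S5 (every S5-frame is an S4-frame).
T-tableau for the formula:
1. not (Box p3 implies Box Box p3) and (p1 or p2), 0
2. not (Box p3 implies Box Box p3), 0   [and-rule on 1]
3. p1 or p2, 0   [and-rule on 1]
4. Box p3, 0   [neg-implies-rule on 2]
5. not Box Box p3, 0   [neg-implies-rule on 2]
6. p3, 0   [Box-rule on 4 via 0R0]
7. p2, 0   [or-rule on 3 (branches; this branch)]
8. not Box p3, 1   [neg-Box-rule on 5: fresh world 1, 0R1]
9. p3, 1   [Box-rule on 4 via 0R1]
10. not p3, 2   [neg-Box-rule on 8: fresh world 2, 1R2]
Accessibility: 0R0, 0R1, 1R1, 1R2, 2R2
Complete open branch: satisfiable in T, hence also in K (this T-model is also a K-model).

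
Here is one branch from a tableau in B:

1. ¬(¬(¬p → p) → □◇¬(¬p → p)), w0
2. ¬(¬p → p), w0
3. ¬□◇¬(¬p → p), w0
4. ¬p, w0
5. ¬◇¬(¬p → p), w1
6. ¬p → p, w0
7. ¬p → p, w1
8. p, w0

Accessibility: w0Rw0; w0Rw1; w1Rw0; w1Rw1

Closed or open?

Both p and ¬p appear at w0.

Closed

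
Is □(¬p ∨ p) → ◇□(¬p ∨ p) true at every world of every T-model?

Yes, valid

Tableau for the negation ¬(□(¬p ∨ p) → ◇□(¬p ∨ p)):
1. ¬(□(¬p ∨ p) → ◇□(¬p ∨ p)), w0
2. □(¬p ∨ p), w0
3. ¬◇□(¬p ∨ p), w0
4. ¬p ∨ p, w0
5. ¬□(¬p ∨ p), w0
6. p, w0
7. ¬(¬p ∨ p), w1
8. p, w1
9. ¬p, w1
Accessibility: w0Rw0, w0Rw1, w1Rw1
Branch closes: p and ¬p both at w1.
All branches of the negation close; one closing branch shown above.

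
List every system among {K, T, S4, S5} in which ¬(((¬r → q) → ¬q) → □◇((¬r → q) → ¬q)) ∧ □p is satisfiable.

K, T, S4

S5-tableau for the formula:
1. ¬(((¬r → q) → ¬q) → □◇((¬r → q) → ¬q)) ∧ □p, u
2. ¬(((¬r → q) → ¬q) → □◇((¬r → q) → ¬q)), u
3. □p, u
4. (¬r → q) → ¬q, u
5. ¬□◇((¬r → q) → ¬q), u
6. p, u
7. ¬(¬r → q), u
8. ¬r, u
9. ¬q, u
10. ¬◇((¬r → q) → ¬q), v
11. p, v
12. ¬((¬r → q) → ¬q), u
13. ¬r → q, u
14. q, u
Accessibility: uRu, uRv, vRu, vRv
Branch closes: q and ¬q both at u.
Every branch closes (one shown): unsatisfiable in S5.
S4-tableau for the formula:
1. ¬(((¬r → q) → ¬q) → □◇((¬r → q) → ¬q)) ∧ □p, u
2. ¬(((¬r → q) → ¬q) → □◇((¬r → q) → ¬q)), u
3. □p, u
4. (¬r → q) → ¬q, u
5. ¬□◇((¬r → q) → ¬q), u
6. p, u
7. ¬q, u
8. ¬◇((¬r → q) → ¬q), v
9. p, v
10. ¬((¬r → q) → ¬q), v
11. ¬r → q, v
12. q, v
Accessibility: uRu, uRv, vRv
Complete open branch: satisfiable in S4, hence also in K, T (this S4-model is also a K-model and a T-model).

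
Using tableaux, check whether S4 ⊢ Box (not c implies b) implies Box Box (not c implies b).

Valid

Tableau for the negation not (Box (not c implies b) implies Box Box (not c implies b)):
1. not (Box (not c implies b) implies Box Box (not c implies b)), w0
2. Box (not c implies b), w0   [neg-implies-rule on 1]
3. not Box Box (not c implies b), w0   [neg-implies-rule on 1]
4. not c implies b, w0   [Box-rule on 2 via w0Rw0]
5. b, w0   [implies-rule on 4 (branches; this branch)]
6. not Box (not c implies b), w1   [neg-Box-rule on 3: fresh world w1, w0Rw1]
7. not c implies b, w1   [Box-rule on 2 via w0Rw1]
8. b, w1   [implies-rule on 7 (branches; this branch)]
9. not (not c implies b), w2   [neg-Box-rule on 6: fresh world w2, w1Rw2]
10. not c, w2   [neg-implies-rule on 9]
11. not b, w2   [neg-implies-rule on 9]
12. not c implies b, w2   [Box-rule on 2 via w0Rw2]
13. b, w2   [implies-rule on 12 (branches; this branch)]
Accessibility: w0Rw0, w0Rw1, w0Rw2, w1Rw1, w1Rw2, w2Rw2
Branch closes: b and not b both at w2.
Every branch of the negation's tableau closes; the branch above is one of them.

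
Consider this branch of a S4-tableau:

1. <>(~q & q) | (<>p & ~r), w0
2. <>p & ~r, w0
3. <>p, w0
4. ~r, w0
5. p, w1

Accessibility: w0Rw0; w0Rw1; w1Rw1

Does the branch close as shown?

There is no literal clash: for every atom and world, at most one sign appears.

Open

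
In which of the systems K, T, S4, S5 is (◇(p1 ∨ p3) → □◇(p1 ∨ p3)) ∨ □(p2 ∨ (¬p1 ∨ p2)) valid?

S5-tableau for the negation ¬((◇(p1 ∨ p3) → □◇(p1 ∨ p3)) ∨ □(p2 ∨ (¬p1 ∨ p2))):
1. ¬((◇(p1 ∨ p3) → □◇(p1 ∨ p3)) ∨ □(p2 ∨ (¬p1 ∨ p2))), u
2. ¬(◇(p1 ∨ p3) → □◇(p1 ∨ p3)), u
3. ¬□(p2 ∨ (¬p1 ∨ p2)), u
4. ◇(p1 ∨ p3), u
5. ¬□◇(p1 ∨ p3), u
6. ¬(p2 ∨ (¬p1 ∨ p2)), v
7. ¬p2, v
8. ¬(¬p1 ∨ p2), v
9. p1, v
10. p1 ∨ p3, w
11. p3, w
12. ¬◇(p1 ∨ p3), x
13. ¬(p1 ∨ p3), u
14. ¬p1, u
15. ¬p3, u
16. ¬(p1 ∨ p3), v
17. ¬p1, v
18. ¬p3, v
Accessibility: uRu, uRv, uRw, uRx, vRu, vRv, vRw, vRx, wRu, wRv, wRw, wRx, xRu, xRv, xRw, xRx
Branch closes: p1 and ¬p1 both at v.
Every branch closes (one shown): valid in S5.
S4-tableau for the negation ¬((◇(p1 ∨ p3) → □◇(p1 ∨ p3)) ∨ □(p2 ∨ (¬p1 ∨ p2))):
1. ¬((◇(p1 ∨ p3) → □◇(p1 ∨ p3)) ∨ □(p2 ∨ (¬p1 ∨ p2))), u
2. ¬(◇(p1 ∨ p3) → □◇(p1 ∨ p3)), u
3. ¬□(p2 ∨ (¬p1 ∨ p2)), u
4. ◇(p1 ∨ p3), u
5. ¬□◇(p1 ∨ p3), u
6. ¬(p2 ∨ (¬p1 ∨ p2)), v
7. ¬p2, v
8. ¬(¬p1 ∨ p2), v
9. p1, v
10. p1 ∨ p3, w
11. p3, w
12. ¬◇(p1 ∨ p3), x
13. ¬(p1 ∨ p3), x
14. ¬p1, x
15. ¬p3, x
Accessibility: uRu, uRv, uRw, uRx, vRv, wRw, xRx
Complete open branch: countermodel on an S4-frame, so not valid in S4, nor in K, T (the same frame is also a K-frame and a T-frame).

S5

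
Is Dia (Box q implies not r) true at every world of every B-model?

Tableau for the negation not Dia (Box q implies not r):
1. not Dia (Box q implies not r), u
2. not (Box q implies not r), u   [neg-Dia-rule on 1 via uRu]
3. Box q, u   [neg-implies-rule on 2]
4. r, u   [neg-implies-rule on 2]
5. q, u   [Box-rule on 3 via uRu]
Accessibility: uRu
The negation has an open branch (countermodel exists).

No, not valid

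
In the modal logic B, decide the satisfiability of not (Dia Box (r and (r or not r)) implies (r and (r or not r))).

1. not (Dia Box (r and (r or not r)) implies (r and (r or not r))), u
2. Dia Box (r and (r or not r)), u
3. not (r and (r or not r)), u
4. not r, u
5. Box (r and (r or not r)), v
6. r and (r or not r), u
7. r, u
8. r or not r, u
Accessibility: uRu, uRv, vRu, vRv
Branch closes: r and not r both at u.
All branches of the tableau close; one closing branch shown above.

Unsatisfiable (every branch closes)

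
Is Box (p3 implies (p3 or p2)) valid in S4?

Valid

Tableau for the negation not Box (p3 implies (p3 or p2)):
1. not Box (p3 implies (p3 or p2)), 0
2. not (p3 implies (p3 or p2)), 1
3. p3, 1
4. not (p3 or p2), 1
5. not p3, 1
6. not p2, 1
Accessibility: 0R0, 0R1, 1R1
Branch closes: p3 and not p3 both at 1.
Every branch of the negation's tableau closes; the branch above is one of them.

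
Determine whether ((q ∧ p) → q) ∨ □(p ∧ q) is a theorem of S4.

Tableau for the negation ¬(((q ∧ p) → q) ∨ □(p ∧ q)):
1. ¬(((q ∧ p) → q) ∨ □(p ∧ q)), w0
2. ¬((q ∧ p) → q), w0   [¬∨-rule on 1]
3. ¬□(p ∧ q), w0   [¬∨-rule on 1]
4. q ∧ p, w0   [¬→-rule on 2]
5. ¬q, w0   [¬→-rule on 2]
6. q, w0   [∧-rule on 4]
7. p, w0   [∧-rule on 4]
Accessibility: w0Rw0
Branch closes: q and ¬q both at w0.
All branches of the negation close; one closing branch shown above.

Valid in S4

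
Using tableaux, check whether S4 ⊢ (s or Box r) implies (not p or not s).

Invalid (countermodel exists)

Tableau for the negation not ((s or Box r) implies (not p or not s)):
1. not ((s or Box r) implies (not p or not s)), u
2. s or Box r, u
3. not (not p or not s), u
4. p, u
5. s, u
6. Box r, u
7. r, u
Accessibility: uRu
The negation has an open branch (countermodel exists).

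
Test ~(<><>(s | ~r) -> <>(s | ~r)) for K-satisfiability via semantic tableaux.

1. ~(<><>(s | ~r) -> <>(s | ~r)), w0
2. <><>(s | ~r), w0
3. ~<>(s | ~r), w0
4. <>(s | ~r), w1
5. ~(s | ~r), w1
6. ~s, w1
7. r, w1
8. s | ~r, w2
9. ~r, w2
Accessibility: w0Rw1, w1Rw2

Satisfiable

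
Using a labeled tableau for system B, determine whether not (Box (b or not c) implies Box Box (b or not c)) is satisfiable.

Yes, satisfiable

1. not (Box (b or not c) implies Box Box (b or not c)), w0
2. Box (b or not c), w0   [neg-implies-rule on 1]
3. not Box Box (b or not c), w0   [neg-implies-rule on 1]
4. b or not c, w0   [Box-rule on 2 via w0Rw0]
5. not c, w0   [or-rule on 4 (branches; this branch)]
6. not Box (b or not c), w1   [neg-Box-rule on 3: fresh world w1, w0Rw1]
7. b or not c, w1   [Box-rule on 2 via w0Rw1]
8. not c, w1   [or-rule on 7 (branches; this branch)]
9. not (b or not c), w2   [neg-Box-rule on 6: fresh world w2, w1Rw2]
10. not b, w2   [neg-or-rule on 9]
11. c, w2   [neg-or-rule on 9]
Accessibility: w0Rw0, w0Rw1, w1Rw0, w1Rw1, w1Rw2, w2Rw1, w2Rw2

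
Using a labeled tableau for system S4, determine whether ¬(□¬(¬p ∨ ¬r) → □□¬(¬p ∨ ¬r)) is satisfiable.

1. ¬(□¬(¬p ∨ ¬r) → □□¬(¬p ∨ ¬r)), 0
2. □¬(¬p ∨ ¬r), 0
3. ¬□□¬(¬p ∨ ¬r), 0
4. ¬(¬p ∨ ¬r), 0
5. p, 0
6. r, 0
7. ¬□¬(¬p ∨ ¬r), 1
8. ¬(¬p ∨ ¬r), 1
9. p, 1
10. r, 1
11. ¬p ∨ ¬r, 2
12. ¬(¬p ∨ ¬r), 2
13. p, 2
14. r, 2
15. ¬r, 2
Accessibility: 0R0, 0R1, 0R2, 1R1, 1R2, 2R2
Branch closes: r and ¬r both at 2.
(One branch shown.) All branches close.

Unsatisfiable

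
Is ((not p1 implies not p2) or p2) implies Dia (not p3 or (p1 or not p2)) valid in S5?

Not valid

Tableau for the negation not (((not p1 implies not p2) or p2) implies Dia (not p3 or (p1 or not p2))):
1. not (((not p1 implies not p2) or p2) implies Dia (not p3 or (p1 or not p2))), w0
2. (not p1 implies not p2) or p2, w0   [neg-implies-rule on 1]
3. not Dia (not p3 or (p1 or not p2)), w0   [neg-implies-rule on 1]
4. not (not p3 or (p1 or not p2)), w0   [neg-Dia-rule on 3 via w0Rw0]
5. p3, w0   [neg-or-rule on 4]
6. not (p1 or not p2), w0   [neg-or-rule on 4]
7. not p1, w0   [neg-or-rule on 6]
8. p2, w0   [neg-or-rule on 6]
Accessibility: w0Rw0
The negation has an open branch (countermodel exists).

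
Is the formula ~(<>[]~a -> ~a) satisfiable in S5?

1. ~(<>[]~a -> ~a), u
2. <>[]~a, u
3. a, u
4. []~a, v
5. ~a, u
Accessibility: uRu, uRv, vRu, vRv
Branch closes: a and ~a both at u.
All branches of the tableau close; one closing branch shown above.

No, unsatisfiable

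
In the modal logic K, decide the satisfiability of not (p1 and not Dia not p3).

Satisfiable

1. not (p1 and not Dia not p3), 0
2. Dia not p3, 0   [neg-and-rule on 1 (branches; this branch)]
3. not p3, 1   [Dia-rule on 2: fresh world 1, 0R1]
Accessibility: 0R1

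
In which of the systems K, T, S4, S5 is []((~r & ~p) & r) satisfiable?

K

T-tableau for the formula:
1. []((~r & ~p) & r), u
2. (~r & ~p) & r, u
3. ~r & ~p, u
4. r, u
5. ~r, u
6. ~p, u
Accessibility: uRu
Branch closes: r and ~r both at u.
Every branch closes (one shown): unsatisfiable in T, hence also in S4, S5 (every S4/S5-frame is a T-frame).
K-tableau for the formula:
1. []((~r & ~p) & r), u
Complete open branch: satisfiable in K.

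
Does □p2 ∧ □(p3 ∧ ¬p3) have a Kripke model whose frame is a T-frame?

Unsatisfiable

1. □p2 ∧ □(p3 ∧ ¬p3), u
2. □p2, u
3. □(p3 ∧ ¬p3), u
4. p2, u
5. p3 ∧ ¬p3, u
6. p3, u
7. ¬p3, u
Accessibility: uRu
Branch closes: p3 and ¬p3 both at u.
Every branch closes; the branch above is one of them.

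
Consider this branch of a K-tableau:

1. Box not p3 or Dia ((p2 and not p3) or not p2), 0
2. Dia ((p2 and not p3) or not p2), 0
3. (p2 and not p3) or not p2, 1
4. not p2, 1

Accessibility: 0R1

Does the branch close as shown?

No world carries both an atom and its negation.

Open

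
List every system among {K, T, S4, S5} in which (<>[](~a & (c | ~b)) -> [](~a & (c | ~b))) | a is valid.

S5

S4-tableau for the negation ~((<>[](~a & (c | ~b)) -> [](~a & (c | ~b))) | a):
1. ~((<>[](~a & (c | ~b)) -> [](~a & (c | ~b))) | a), u
2. ~(<>[](~a & (c | ~b)) -> [](~a & (c | ~b))), u
3. ~a, u
4. <>[](~a & (c | ~b)), u
5. ~[](~a & (c | ~b)), u
6. [](~a & (c | ~b)), v
7. ~a & (c | ~b), v
8. ~a, v
9. c | ~b, v
10. ~b, v
11. ~(~a & (c | ~b)), w
12. ~(c | ~b), w
13. ~c, w
14. b, w
Accessibility: uRu, uRv, uRw, vRv, wRw
Complete open branch: countermodel on an S4-frame, so not valid in S4, nor in K, T (the same frame is also a K-frame and a T-frame).
S5-tableau for the negation ~((<>[](~a & (c | ~b)) -> [](~a & (c | ~b))) | a):
1. ~((<>[](~a & (c | ~b)) -> [](~a & (c | ~b))) | a), u
2. ~(<>[](~a & (c | ~b)) -> [](~a & (c | ~b))), u
3. ~a, u
4. <>[](~a & (c | ~b)), u
5. ~[](~a & (c | ~b)), u
6. [](~a & (c | ~b)), v
7. ~a & (c | ~b), u
8. c | ~b, u
9. ~a & (c | ~b), v
10. ~a, v
11. c | ~b, v
12. ~b, u
13. ~b, v
14. ~(~a & (c | ~b)), w
15. ~a & (c | ~b), w
16. ~a, w
17. c | ~b, w
18. ~(c | ~b), w
19. ~c, w
20. b, w
21. ~b, w
Accessibility: uRu, uRv, uRw, vRu, vRv, vRw, wRu, wRv, wRw
Branch closes: b and ~b both at w.
Every branch closes (one shown): valid in S5.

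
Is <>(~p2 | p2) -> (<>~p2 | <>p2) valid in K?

Yes, valid

Tableau for the negation ~(<>(~p2 | p2) -> (<>~p2 | <>p2)):
1. ~(<>(~p2 | p2) -> (<>~p2 | <>p2)), w0
2. <>(~p2 | p2), w0   [~->-rule on 1]
3. ~(<>~p2 | <>p2), w0   [~->-rule on 1]
4. ~<>~p2, w0   [~|-rule on 3]
5. ~<>p2, w0   [~|-rule on 3]
6. ~p2 | p2, w1   [<>-rule on 2: fresh world w1, w0Rw1]
7. p2, w1   [~<>-rule on 4 via w0Rw1]
8. ~p2, w1   [~<>-rule on 5 via w0Rw1]
Accessibility: w0Rw1
Branch closes: p2 and ~p2 both at w1.
All branches of the negation close; one closing branch shown above.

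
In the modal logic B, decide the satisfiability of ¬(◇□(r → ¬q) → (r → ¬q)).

Unsatisfiable (every branch closes)

1. ¬(◇□(r → ¬q) → (r → ¬q)), u
2. ◇□(r → ¬q), u   [¬→-rule on 1]
3. ¬(r → ¬q), u   [¬→-rule on 1]
4. r, u   [¬→-rule on 3]
5. q, u   [¬→-rule on 3]
6. □(r → ¬q), v   [◇-rule on 2: fresh world v, uRv]
7. r → ¬q, u   [□-rule on 6 via vRu]
8. r → ¬q, v   [□-rule on 6 via vRv]
9. ¬q, u   [→-rule on 7 (branches; this branch)]
Accessibility: uRu, uRv, vRu, vRv
Branch closes: q and ¬q both at u.
Every branch closes; the branch above is one of them.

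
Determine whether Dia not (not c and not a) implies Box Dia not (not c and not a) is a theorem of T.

No, not valid

Tableau for the negation not (Dia not (not c and not a) implies Box Dia not (not c and not a)):
1. not (Dia not (not c and not a) implies Box Dia not (not c and not a)), u
2. Dia not (not c and not a), u
3. not Box Dia not (not c and not a), u
4. not (not c and not a), v
5. a, v
6. not Dia not (not c and not a), w
7. not c and not a, w
8. not c, w
9. not a, w
Accessibility: uRu, uRv, uRw, vRv, wRw
The negation has an open branch (countermodel exists).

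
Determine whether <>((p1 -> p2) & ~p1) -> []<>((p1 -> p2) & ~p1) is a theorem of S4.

Tableau for the negation ~(<>((p1 -> p2) & ~p1) -> []<>((p1 -> p2) & ~p1)):
1. ~(<>((p1 -> p2) & ~p1) -> []<>((p1 -> p2) & ~p1)), u
2. <>((p1 -> p2) & ~p1), u   [~->-rule on 1]
3. ~[]<>((p1 -> p2) & ~p1), u   [~->-rule on 1]
4. (p1 -> p2) & ~p1, v   [<>-rule on 2: fresh world v, uRv]
5. p1 -> p2, v   [&-rule on 4]
6. ~p1, v   [&-rule on 4]
7. p2, v   [->-rule on 5 (branches; this branch)]
8. ~<>((p1 -> p2) & ~p1), w   [~[]-rule on 3: fresh world w, uRw]
9. ~((p1 -> p2) & ~p1), w   [~<>-rule on 8 via wRw]
10. p1, w   [~&-rule on 9 (branches; this branch)]
Accessibility: uRu, uRv, uRw, vRv, wRw
The negation has an open branch (countermodel exists).

Invalid (countermodel exists)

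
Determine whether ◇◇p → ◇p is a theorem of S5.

Valid

Tableau for the negation ¬(◇◇p → ◇p):
1. ¬(◇◇p → ◇p), 0
2. ◇◇p, 0
3. ¬◇p, 0
4. ¬p, 0
5. ◇p, 1
6. ¬p, 1
7. p, 2
8. ¬p, 2
Accessibility: 0R0, 0R1, 0R2, 1R0, 1R1, 1R2, 2R0, 2R1, 2R2
Branch closes: p and ¬p both at 2.
Every branch of the negation's tableau closes; the branch above is one of them.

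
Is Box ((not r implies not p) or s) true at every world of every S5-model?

Tableau for the negation not Box ((not r implies not p) or s):
1. not Box ((not r implies not p) or s), u
2. not ((not r implies not p) or s), v
3. not (not r implies not p), v
4. not s, v
5. not r, v
6. p, v
Accessibility: uRu, uRv, vRu, vRv
The negation has an open branch (countermodel exists).

No, not valid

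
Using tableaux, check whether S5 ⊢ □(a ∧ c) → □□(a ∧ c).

Valid

Tableau for the negation ¬(□(a ∧ c) → □□(a ∧ c)):
1. ¬(□(a ∧ c) → □□(a ∧ c)), u
2. □(a ∧ c), u
3. ¬□□(a ∧ c), u
4. a ∧ c, u
5. a, u
6. c, u
7. ¬□(a ∧ c), v
8. a ∧ c, v
9. a, v
10. c, v
11. ¬(a ∧ c), w
12. a ∧ c, w
13. a, w
14. c, w
15. ¬c, w
Accessibility: uRu, uRv, uRw, vRu, vRv, vRw, wRu, wRv, wRw
Branch closes: c and ¬c both at w.
All branches of the negation close; one closing branch shown above.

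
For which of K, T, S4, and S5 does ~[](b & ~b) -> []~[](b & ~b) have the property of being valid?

T, S4, S5

T-tableau for the negation ~(~[](b & ~b) -> []~[](b & ~b)):
1. ~(~[](b & ~b) -> []~[](b & ~b)), w0
2. ~[](b & ~b), w0   [~->-rule on 1]
3. ~[]~[](b & ~b), w0   [~->-rule on 1]
4. ~(b & ~b), w1   [~[]-rule on 2: fresh world w1, w0Rw1]
5. b, w1   [~&-rule on 4 (branches; this branch)]
6. [](b & ~b), w2   [~[]-rule on 3: fresh world w2, w0Rw2]
7. b & ~b, w2   [[]-rule on 6 via w2Rw2]
8. b, w2   [&-rule on 7]
9. ~b, w2   [&-rule on 7]
Accessibility: w0Rw0, w0Rw1, w0Rw2, w1Rw1, w2Rw2
Branch closes: b and ~b both at w2.
Every branch closes (one shown): valid in T, hence also in S4, S5 (every theorem of T is a theorem of S4 and S5).
K-tableau for the negation ~(~[](b & ~b) -> []~[](b & ~b)):
1. ~(~[](b & ~b) -> []~[](b & ~b)), w0
2. ~[](b & ~b), w0   [~->-rule on 1]
3. ~[]~[](b & ~b), w0   [~->-rule on 1]
4. ~(b & ~b), w1   [~[]-rule on 2: fresh world w1, w0Rw1]
5. b, w1   [~&-rule on 4 (branches; this branch)]
6. [](b & ~b), w2   [~[]-rule on 3: fresh world w2, w0Rw2]
Accessibility: w0Rw1, w0Rw2
Complete open branch: countermodel on a K-frame, so not valid in K.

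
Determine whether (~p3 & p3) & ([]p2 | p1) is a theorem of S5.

Invalid (countermodel exists)

Tableau for the negation ~((~p3 & p3) & ([]p2 | p1)):
1. ~((~p3 & p3) & ([]p2 | p1)), 0
2. ~([]p2 | p1), 0   [~&-rule on 1 (branches; this branch)]
3. ~[]p2, 0   [~|-rule on 2]
4. ~p1, 0   [~|-rule on 2]
5. ~p2, 1   [~[]-rule on 3: fresh world 1, 0R1]
Accessibility: 0R0, 0R1, 1R0, 1R1
The negation has an open branch (countermodel exists).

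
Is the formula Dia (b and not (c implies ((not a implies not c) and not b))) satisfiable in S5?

1. Dia (b and not (c implies ((not a implies not c) and not b))), u
2. b and not (c implies ((not a implies not c) and not b)), v
3. b, v
4. not (c implies ((not a implies not c) and not b)), v
5. c, v
6. not ((not a implies not c) and not b), v
Accessibility: uRu, uRv, vRu, vRv

Satisfiable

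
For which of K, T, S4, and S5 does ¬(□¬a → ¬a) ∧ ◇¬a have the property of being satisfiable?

K-tableau for the formula:
1. ¬(□¬a → ¬a) ∧ ◇¬a, u
2. ¬(□¬a → ¬a), u   [∧-rule on 1]
3. ◇¬a, u   [∧-rule on 1]
4. □¬a, u   [¬→-rule on 2]
5. a, u   [¬→-rule on 2]
6. ¬a, v   [◇-rule on 3: fresh world v, uRv]
Accessibility: uRv
Complete open branch: satisfiable in K.
T-tableau for the formula:
1. ¬(□¬a → ¬a) ∧ ◇¬a, u
2. ¬(□¬a → ¬a), u   [∧-rule on 1]
3. ◇¬a, u   [∧-rule on 1]
4. □¬a, u   [¬→-rule on 2]
5. a, u   [¬→-rule on 2]
6. ¬a, u   [□-rule on 4 via uRu]
Accessibility: uRu
Branch closes: a and ¬a both at u.
Every branch closes (one shown): unsatisfiable in T, hence also in S4, S5 (every S4/S5-frame is a T-frame).

K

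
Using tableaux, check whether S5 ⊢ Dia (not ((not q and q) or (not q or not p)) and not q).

Invalid (countermodel exists)

Tableau for the negation not Dia (not ((not q and q) or (not q or not p)) and not q):
1. not Dia (not ((not q and q) or (not q or not p)) and not q), u
2. not (not ((not q and q) or (not q or not p)) and not q), u
3. q, u
Accessibility: uRu
The negation has an open branch (countermodel exists).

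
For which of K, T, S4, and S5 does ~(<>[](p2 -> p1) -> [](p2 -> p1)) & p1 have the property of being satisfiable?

K, T, S4

S4-tableau for the formula:
1. ~(<>[](p2 -> p1) -> [](p2 -> p1)) & p1, 0
2. ~(<>[](p2 -> p1) -> [](p2 -> p1)), 0   [&-rule on 1]
3. p1, 0   [&-rule on 1]
4. <>[](p2 -> p1), 0   [~->-rule on 2]
5. ~[](p2 -> p1), 0   [~->-rule on 2]
6. [](p2 -> p1), 1   [<>-rule on 4: fresh world 1, 0R1]
7. p2 -> p1, 1   [[]-rule on 6 via 1R1]
8. p1, 1   [->-rule on 7 (branches; this branch)]
9. ~(p2 -> p1), 2   [~[]-rule on 5: fresh world 2, 0R2]
10. p2, 2   [~->-rule on 9]
11. ~p1, 2   [~->-rule on 9]
Accessibility: 0R0, 0R1, 0R2, 1R1, 2R2
Complete open branch: satisfiable in S4, hence also in K, T (this S4-model is also a K-model and a T-model).
S5-tableau for the formula:
1. ~(<>[](p2 -> p1) -> [](p2 -> p1)) & p1, 0
2. ~(<>[](p2 -> p1) -> [](p2 -> p1)), 0   [&-rule on 1]
3. p1, 0   [&-rule on 1]
4. <>[](p2 -> p1), 0   [~->-rule on 2]
5. ~[](p2 -> p1), 0   [~->-rule on 2]
6. [](p2 -> p1), 1   [<>-rule on 4: fresh world 1, 0R1]
7. p2 -> p1, 0   [[]-rule on 6 via 1R0]
8. p2 -> p1, 1   [[]-rule on 6 via 1R1]
9. p1, 1   [->-rule on 8 (branches; this branch)]
10. ~(p2 -> p1), 2   [~[]-rule on 5: fresh world 2, 0R2]
11. p2, 2   [~->-rule on 10]
12. ~p1, 2   [~->-rule on 10]
13. p2 -> p1, 2   [[]-rule on 6 via 1R2]
14. p1, 2   [->-rule on 13 (branches; this branch)]
Accessibility: 0R0, 0R1, 0R2, 1R0, 1R1, 1R2, 2R0, 2R1, 2R2
Branch closes: p1 and ~p1 both at 2.
Every branch closes (one shown): unsatisfiable in S5.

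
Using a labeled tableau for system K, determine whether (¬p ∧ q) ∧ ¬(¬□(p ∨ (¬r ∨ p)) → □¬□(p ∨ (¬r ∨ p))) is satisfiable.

1. (¬p ∧ q) ∧ ¬(¬□(p ∨ (¬r ∨ p)) → □¬□(p ∨ (¬r ∨ p))), u
2. ¬p ∧ q, u
3. ¬(¬□(p ∨ (¬r ∨ p)) → □¬□(p ∨ (¬r ∨ p))), u
4. ¬p, u
5. q, u
6. ¬□(p ∨ (¬r ∨ p)), u
7. ¬□¬□(p ∨ (¬r ∨ p)), u
8. ¬(p ∨ (¬r ∨ p)), v
9. ¬p, v
10. ¬(¬r ∨ p), v
11. r, v
12. □(p ∨ (¬r ∨ p)), w
Accessibility: uRv, uRw

Yes, satisfiable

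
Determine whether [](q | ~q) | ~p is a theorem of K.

Yes, valid

Tableau for the negation ~([](q | ~q) | ~p):
1. ~([](q | ~q) | ~p), u
2. ~[](q | ~q), u
3. p, u
4. ~(q | ~q), v
5. ~q, v
6. q, v
Accessibility: uRv
Branch closes: q and ~q both at v.
All branches of the negation close; one closing branch shown above.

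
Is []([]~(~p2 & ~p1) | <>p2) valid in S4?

No, not valid

Tableau for the negation ~[]([]~(~p2 & ~p1) | <>p2):
1. ~[]([]~(~p2 & ~p1) | <>p2), u
2. ~([]~(~p2 & ~p1) | <>p2), v
3. ~[]~(~p2 & ~p1), v
4. ~<>p2, v
5. ~p2, v
6. ~p2 & ~p1, w
7. ~p2, w
8. ~p1, w
Accessibility: uRu, uRv, uRw, vRv, vRw, wRw
The negation has an open branch (countermodel exists).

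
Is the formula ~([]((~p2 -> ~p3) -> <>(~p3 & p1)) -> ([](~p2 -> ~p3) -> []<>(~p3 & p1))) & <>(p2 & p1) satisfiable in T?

1. ~([]((~p2 -> ~p3) -> <>(~p3 & p1)) -> ([](~p2 -> ~p3) -> []<>(~p3 & p1))) & <>(p2 & p1), w0
2. ~([]((~p2 -> ~p3) -> <>(~p3 & p1)) -> ([](~p2 -> ~p3) -> []<>(~p3 & p1))), w0
3. <>(p2 & p1), w0
4. []((~p2 -> ~p3) -> <>(~p3 & p1)), w0
5. ~([](~p2 -> ~p3) -> []<>(~p3 & p1)), w0
6. [](~p2 -> ~p3), w0
7. ~[]<>(~p3 & p1), w0
8. (~p2 -> ~p3) -> <>(~p3 & p1), w0
9. ~p2 -> ~p3, w0
10. <>(~p3 & p1), w0
11. ~p3, w0
12. p2 & p1, w1
13. p2, w1
14. p1, w1
15. (~p2 -> ~p3) -> <>(~p3 & p1), w1
16. ~p2 -> ~p3, w1
17. <>(~p3 & p1), w1
18. ~p3, w1
19. ~<>(~p3 & p1), w2
20. (~p2 -> ~p3) -> <>(~p3 & p1), w2
21. ~p2 -> ~p3, w2
22. ~(~p3 & p1), w2
23. <>(~p3 & p1), w2
24. ~p3, w2
25. ~p1, w2
26. ~p3 & p1, w3
27. ~p3, w3
28. p1, w3
29. (~p2 -> ~p3) -> <>(~p3 & p1), w3
30. ~p2 -> ~p3, w3
31. <>(~p3 & p1), w3
32. ~p3 & p1, w4
33. ~p3, w4
34. p1, w4
35. ~p3 & p1, w5
36. ~p3, w5
37. p1, w5
38. ~(~p3 & p1), w5
39. ~p1, w5
Accessibility: w0Rw0, w0Rw1, w0Rw2, w0Rw3, w1Rw1, w1Rw4, w2Rw2, w2Rw5, w3Rw3, w4Rw4, w5Rw5
Branch closes: p1 and ~p1 both at w5.
All branches of the tableau close; one closing branch shown above.

No, unsatisfiable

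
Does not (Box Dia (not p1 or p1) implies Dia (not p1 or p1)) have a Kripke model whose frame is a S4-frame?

Unsatisfiable

1. not (Box Dia (not p1 or p1) implies Dia (not p1 or p1)), u
2. Box Dia (not p1 or p1), u
3. not Dia (not p1 or p1), u
4. Dia (not p1 or p1), u
5. not (not p1 or p1), u
6. p1, u
7. not p1, u
Accessibility: uRu
Branch closes: p1 and not p1 both at u.
(One branch shown.) All branches close.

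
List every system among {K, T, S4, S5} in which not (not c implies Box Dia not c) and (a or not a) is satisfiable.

K, T, S4

S4-tableau for the formula:
1. not (not c implies Box Dia not c) and (a or not a), w0
2. not (not c implies Box Dia not c), w0
3. a or not a, w0
4. not c, w0
5. not Box Dia not c, w0
6. not a, w0
7. not Dia not c, w1
8. c, w1
Accessibility: w0Rw0, w0Rw1, w1Rw1
Complete open branch: satisfiable in S4, hence also in K, T (this S4-model is also a K-model and a T-model).
S5-tableau for the formula:
1. not (not c implies Box Dia not c) and (a or not a), w0
2. not (not c implies Box Dia not c), w0
3. a or not a, w0
4. not c, w0
5. not Box Dia not c, w0
6. not a, w0
7. not Dia not c, w1
8. c, w0
Accessibility: w0Rw0, w0Rw1, w1Rw0, w1Rw1
Branch closes: c and not c both at w0.
Every branch closes (one shown): unsatisfiable in S5.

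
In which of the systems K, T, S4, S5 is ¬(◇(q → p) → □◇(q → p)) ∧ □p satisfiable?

T-tableau for the formula:
1. ¬(◇(q → p) → □◇(q → p)) ∧ □p, 0
2. ¬(◇(q → p) → □◇(q → p)), 0
3. □p, 0
4. ◇(q → p), 0
5. ¬□◇(q → p), 0
6. p, 0
7. q → p, 1
8. p, 1
9. ¬◇(q → p), 2
10. p, 2
11. ¬(q → p), 2
12. q, 2
13. ¬p, 2
Accessibility: 0R0, 0R1, 0R2, 1R1, 2R2
Branch closes: p and ¬p both at 2.
Every branch closes (one shown): unsatisfiable in T, hence also in S4, S5 (every S4/S5-frame is a T-frame).
K-tableau for the formula:
1. ¬(◇(q → p) → □◇(q → p)) ∧ □p, 0
2. ¬(◇(q → p) → □◇(q → p)), 0
3. □p, 0
4. ◇(q → p), 0
5. ¬□◇(q → p), 0
6. q → p, 1
7. p, 1
8. ¬◇(q → p), 2
9. p, 2
Accessibility: 0R1, 0R2
Complete open branch: satisfiable in K.

K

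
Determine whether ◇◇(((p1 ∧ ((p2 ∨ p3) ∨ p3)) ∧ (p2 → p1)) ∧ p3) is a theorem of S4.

Not valid

Tableau for the negation ¬◇◇(((p1 ∧ ((p2 ∨ p3) ∨ p3)) ∧ (p2 → p1)) ∧ p3):
1. ¬◇◇(((p1 ∧ ((p2 ∨ p3) ∨ p3)) ∧ (p2 → p1)) ∧ p3), 0
2. ¬◇(((p1 ∧ ((p2 ∨ p3) ∨ p3)) ∧ (p2 → p1)) ∧ p3), 0
3. ¬(((p1 ∧ ((p2 ∨ p3) ∨ p3)) ∧ (p2 → p1)) ∧ p3), 0
4. ¬p3, 0
Accessibility: 0R0
The negation has an open branch (countermodel exists).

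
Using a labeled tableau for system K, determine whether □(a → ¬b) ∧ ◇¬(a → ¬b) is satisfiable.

No, unsatisfiable

1. □(a → ¬b) ∧ ◇¬(a → ¬b), w0
2. □(a → ¬b), w0
3. ◇¬(a → ¬b), w0
4. ¬(a → ¬b), w1
5. a, w1
6. b, w1
7. a → ¬b, w1
8. ¬b, w1
Accessibility: w0Rw1
Branch closes: b and ¬b both at w1.
All branches of the tableau close; one closing branch shown above.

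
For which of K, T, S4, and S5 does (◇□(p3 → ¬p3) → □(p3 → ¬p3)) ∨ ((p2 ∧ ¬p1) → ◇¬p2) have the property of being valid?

S5-tableau for the negation ¬((◇□(p3 → ¬p3) → □(p3 → ¬p3)) ∨ ((p2 ∧ ¬p1) → ◇¬p2)):
1. ¬((◇□(p3 → ¬p3) → □(p3 → ¬p3)) ∨ ((p2 ∧ ¬p1) → ◇¬p2)), w0
2. ¬(◇□(p3 → ¬p3) → □(p3 → ¬p3)), w0
3. ¬((p2 ∧ ¬p1) → ◇¬p2), w0
4. ◇□(p3 → ¬p3), w0
5. ¬□(p3 → ¬p3), w0
6. p2 ∧ ¬p1, w0
7. ¬◇¬p2, w0
8. p2, w0
9. ¬p1, w0
10. □(p3 → ¬p3), w1
11. p2, w1
12. p3 → ¬p3, w0
13. p3 → ¬p3, w1
14. ¬p3, w0
15. ¬p3, w1
16. ¬(p3 → ¬p3), w2
17. p3, w2
18. p2, w2
19. p3 → ¬p3, w2
20. ¬p3, w2
Accessibility: w0Rw0, w0Rw1, w0Rw2, w1Rw0, w1Rw1, w1Rw2, w2Rw0, w2Rw1, w2Rw2
Branch closes: p3 and ¬p3 both at w2.
Every branch closes (one shown): valid in S5.
S4-tableau for the negation ¬((◇□(p3 → ¬p3) → □(p3 → ¬p3)) ∨ ((p2 ∧ ¬p1) → ◇¬p2)):
1. ¬((◇□(p3 → ¬p3) → □(p3 → ¬p3)) ∨ ((p2 ∧ ¬p1) → ◇¬p2)), w0
2. ¬(◇□(p3 → ¬p3) → □(p3 → ¬p3)), w0
3. ¬((p2 ∧ ¬p1) → ◇¬p2), w0
4. ◇□(p3 → ¬p3), w0
5. ¬□(p3 → ¬p3), w0
6. p2 ∧ ¬p1, w0
7. ¬◇¬p2, w0
8. p2, w0
9. ¬p1, w0
10. □(p3 → ¬p3), w1
11. p2, w1
12. p3 → ¬p3, w1
13. ¬p3, w1
14. ¬(p3 → ¬p3), w2
15. p3, w2
16. p2, w2
Accessibility: w0Rw0, w0Rw1, w0Rw2, w1Rw1, w2Rw2
Complete open branch: countermodel on an S4-frame, so not valid in S4, nor in K, T (the same frame is also a K-frame and a T-frame).

S5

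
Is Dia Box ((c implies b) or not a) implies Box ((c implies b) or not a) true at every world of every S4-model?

Invalid (countermodel exists)

Tableau for the negation not (Dia Box ((c implies b) or not a) implies Box ((c implies b) or not a)):
1. not (Dia Box ((c implies b) or not a) implies Box ((c implies b) or not a)), 0
2. Dia Box ((c implies b) or not a), 0
3. not Box ((c implies b) or not a), 0
4. Box ((c implies b) or not a), 1
5. (c implies b) or not a, 1
6. not a, 1
7. not ((c implies b) or not a), 2
8. not (c implies b), 2
9. a, 2
10. c, 2
11. not b, 2
Accessibility: 0R0, 0R1, 0R2, 1R1, 2R2
The negation has an open branch (countermodel exists).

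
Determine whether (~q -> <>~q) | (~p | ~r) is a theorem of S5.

Tableau for the negation ~((~q -> <>~q) | (~p | ~r)):
1. ~((~q -> <>~q) | (~p | ~r)), w0
2. ~(~q -> <>~q), w0
3. ~(~p | ~r), w0
4. ~q, w0
5. ~<>~q, w0
6. p, w0
7. r, w0
8. q, w0
Accessibility: w0Rw0
Branch closes: q and ~q both at w0.
All branches of the negation close; one closing branch shown above.

Valid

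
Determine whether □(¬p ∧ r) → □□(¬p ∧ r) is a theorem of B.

No, not valid

Tableau for the negation ¬(□(¬p ∧ r) → □□(¬p ∧ r)):
1. ¬(□(¬p ∧ r) → □□(¬p ∧ r)), 0
2. □(¬p ∧ r), 0
3. ¬□□(¬p ∧ r), 0
4. ¬p ∧ r, 0
5. ¬p, 0
6. r, 0
7. ¬□(¬p ∧ r), 1
8. ¬p ∧ r, 1
9. ¬p, 1
10. r, 1
11. ¬(¬p ∧ r), 2
12. ¬r, 2
Accessibility: 0R0, 0R1, 1R0, 1R1, 1R2, 2R1, 2R2
The negation has an open branch (countermodel exists).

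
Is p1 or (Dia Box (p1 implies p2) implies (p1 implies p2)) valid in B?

Yes, valid

Tableau for the negation not (p1 or (Dia Box (p1 implies p2) implies (p1 implies p2))):
1. not (p1 or (Dia Box (p1 implies p2) implies (p1 implies p2))), u
2. not p1, u
3. not (Dia Box (p1 implies p2) implies (p1 implies p2)), u
4. Dia Box (p1 implies p2), u
5. not (p1 implies p2), u
6. p1, u
7. not p2, u
Accessibility: uRu
Branch closes: p1 and not p1 both at u.
Every branch of the negation's tableau closes; the branch above is one of them.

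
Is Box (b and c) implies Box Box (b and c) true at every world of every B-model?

Tableau for the negation not (Box (b and c) implies Box Box (b and c)):
1. not (Box (b and c) implies Box Box (b and c)), 0
2. Box (b and c), 0
3. not Box Box (b and c), 0
4. b and c, 0
5. b, 0
6. c, 0
7. not Box (b and c), 1
8. b and c, 1
9. b, 1
10. c, 1
11. not (b and c), 2
12. not c, 2
Accessibility: 0R0, 0R1, 1R0, 1R1, 1R2, 2R1, 2R2
The negation has an open branch (countermodel exists).

No, not valid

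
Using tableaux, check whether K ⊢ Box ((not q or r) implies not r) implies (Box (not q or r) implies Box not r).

Tableau for the negation not (Box ((not q or r) implies not r) implies (Box (not q or r) implies Box not r)):
1. not (Box ((not q or r) implies not r) implies (Box (not q or r) implies Box not r)), u
2. Box ((not q or r) implies not r), u   [neg-implies-rule on 1]
3. not (Box (not q or r) implies Box not r), u   [neg-implies-rule on 1]
4. Box (not q or r), u   [neg-implies-rule on 3]
5. not Box not r, u   [neg-implies-rule on 3]
6. r, v   [neg-Box-rule on 5: fresh world v, uRv]
7. (not q or r) implies not r, v   [Box-rule on 2 via uRv]
8. not q or r, v   [Box-rule on 4 via uRv]
9. not (not q or r), v   [implies-rule on 7 (branches; this branch)]
10. q, v   [neg-or-rule on 9]
11. not r, v   [neg-or-rule on 9]
Accessibility: uRv
Branch closes: r and not r both at v.
All branches of the negation close; one closing branch shown above.

Yes, valid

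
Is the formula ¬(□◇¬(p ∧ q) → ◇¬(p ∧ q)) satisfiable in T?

Unsatisfiable (every branch closes)

1. ¬(□◇¬(p ∧ q) → ◇¬(p ∧ q)), u
2. □◇¬(p ∧ q), u
3. ¬◇¬(p ∧ q), u
4. ◇¬(p ∧ q), u
5. p ∧ q, u
6. p, u
7. q, u
8. ¬(p ∧ q), v
9. ◇¬(p ∧ q), v
10. p ∧ q, v
11. p, v
12. q, v
13. ¬q, v
Accessibility: uRu, uRv, vRv
Branch closes: q and ¬q both at v.
All branches of the tableau close; one closing branch shown above.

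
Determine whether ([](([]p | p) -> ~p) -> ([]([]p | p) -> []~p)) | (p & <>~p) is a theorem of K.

Tableau for the negation ~(([](([]p | p) -> ~p) -> ([]([]p | p) -> []~p)) | (p & <>~p)):
1. ~(([](([]p | p) -> ~p) -> ([]([]p | p) -> []~p)) | (p & <>~p)), u
2. ~([](([]p | p) -> ~p) -> ([]([]p | p) -> []~p)), u   [~|-rule on 1]
3. ~(p & <>~p), u   [~|-rule on 1]
4. [](([]p | p) -> ~p), u   [~->-rule on 2]
5. ~([]([]p | p) -> []~p), u   [~->-rule on 2]
6. []([]p | p), u   [~->-rule on 5]
7. ~[]~p, u   [~->-rule on 5]
8. ~<>~p, u   [~&-rule on 3 (branches; this branch)]
9. p, v   [~[]-rule on 7: fresh world v, uRv]
10. ([]p | p) -> ~p, v   [[]-rule on 4 via uRv]
11. []p | p, v   [[]-rule on 6 via uRv]
12. ~([]p | p), v   [->-rule on 10 (branches; this branch)]
13. ~[]p, v   [~|-rule on 12]
14. ~p, v   [~|-rule on 12]
Accessibility: uRv
Branch closes: p and ~p both at v.
All branches of the negation close; one closing branch shown above.

Valid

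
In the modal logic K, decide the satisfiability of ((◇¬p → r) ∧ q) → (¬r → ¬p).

Yes, satisfiable

1. ((◇¬p → r) ∧ q) → (¬r → ¬p), 0
2. ¬r → ¬p, 0
3. ¬p, 0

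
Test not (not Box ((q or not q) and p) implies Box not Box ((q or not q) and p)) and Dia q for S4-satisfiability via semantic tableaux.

1. not (not Box ((q or not q) and p) implies Box not Box ((q or not q) and p)) and Dia q, u
2. not (not Box ((q or not q) and p) implies Box not Box ((q or not q) and p)), u
3. Dia q, u
4. not Box ((q or not q) and p), u
5. not Box not Box ((q or not q) and p), u
6. q, v
7. not ((q or not q) and p), w
8. not p, w
9. Box ((q or not q) and p), x
10. (q or not q) and p, x
11. q or not q, x
12. p, x
13. not q, x
Accessibility: uRu, uRv, uRw, uRx, vRv, wRw, xRx

Satisfiable (open branch found)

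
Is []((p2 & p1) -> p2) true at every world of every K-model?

Tableau for the negation ~[]((p2 & p1) -> p2):
1. ~[]((p2 & p1) -> p2), u
2. ~((p2 & p1) -> p2), v
3. p2 & p1, v
4. ~p2, v
5. p2, v
6. p1, v
Accessibility: uRv
Branch closes: p2 and ~p2 both at v.
All branches of the negation close; one closing branch shown above.

Valid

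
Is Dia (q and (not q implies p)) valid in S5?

Tableau for the negation not Dia (q and (not q implies p)):
1. not Dia (q and (not q implies p)), u
2. not (q and (not q implies p)), u   [neg-Dia-rule on 1 via uRu]
3. not (not q implies p), u   [neg-and-rule on 2 (branches; this branch)]
4. not q, u   [neg-implies-rule on 3]
5. not p, u   [neg-implies-rule on 3]
Accessibility: uRu
The negation has an open branch (countermodel exists).

Not valid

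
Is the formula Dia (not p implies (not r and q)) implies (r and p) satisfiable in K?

1. Dia (not p implies (not r and q)) implies (r and p), u
2. r and p, u   [implies-rule on 1 (branches; this branch)]
3. r, u   [and-rule on 2]
4. p, u   [and-rule on 2]

Satisfiable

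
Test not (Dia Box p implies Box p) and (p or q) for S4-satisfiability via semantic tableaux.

1. not (Dia Box p implies Box p) and (p or q), u
2. not (Dia Box p implies Box p), u
3. p or q, u
4. Dia Box p, u
5. not Box p, u
6. q, u
7. Box p, v
8. p, v
9. not p, w
Accessibility: uRu, uRv, uRw, vRv, wRw

Satisfiable (open branch found)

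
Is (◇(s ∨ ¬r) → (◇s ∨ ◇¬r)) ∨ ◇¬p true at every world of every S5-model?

Tableau for the negation ¬((◇(s ∨ ¬r) → (◇s ∨ ◇¬r)) ∨ ◇¬p):
1. ¬((◇(s ∨ ¬r) → (◇s ∨ ◇¬r)) ∨ ◇¬p), u
2. ¬(◇(s ∨ ¬r) → (◇s ∨ ◇¬r)), u
3. ¬◇¬p, u
4. ◇(s ∨ ¬r), u
5. ¬(◇s ∨ ◇¬r), u
6. ¬◇s, u
7. ¬◇¬r, u
8. p, u
9. ¬s, u
10. r, u
11. s ∨ ¬r, v
12. p, v
13. ¬s, v
14. r, v
15. ¬r, v
Accessibility: uRu, uRv, vRu, vRv
Branch closes: r and ¬r both at v.
All branches of the negation close; one closing branch shown above.

Valid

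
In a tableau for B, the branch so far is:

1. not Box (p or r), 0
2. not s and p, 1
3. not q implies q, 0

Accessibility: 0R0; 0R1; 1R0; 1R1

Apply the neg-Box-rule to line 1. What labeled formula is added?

a fresh world 2 with 0R2, and not (p or r) at 2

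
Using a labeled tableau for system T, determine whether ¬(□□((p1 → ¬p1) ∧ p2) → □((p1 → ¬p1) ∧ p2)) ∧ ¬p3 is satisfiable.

No, unsatisfiable

1. ¬(□□((p1 → ¬p1) ∧ p2) → □((p1 → ¬p1) ∧ p2)) ∧ ¬p3, u
2. ¬(□□((p1 → ¬p1) ∧ p2) → □((p1 → ¬p1) ∧ p2)), u
3. ¬p3, u
4. □□((p1 → ¬p1) ∧ p2), u
5. ¬□((p1 → ¬p1) ∧ p2), u
6. □((p1 → ¬p1) ∧ p2), u
7. (p1 → ¬p1) ∧ p2, u
8. p1 → ¬p1, u
9. p2, u
10. ¬p1, u
11. ¬((p1 → ¬p1) ∧ p2), v
12. □((p1 → ¬p1) ∧ p2), v
13. (p1 → ¬p1) ∧ p2, v
14. p1 → ¬p1, v
15. p2, v
16. ¬(p1 → ¬p1), v
17. p1, v
18. ¬p1, v
Accessibility: uRu, uRv, vRv
Branch closes: p1 and ¬p1 both at v.
All branches of the tableau close; one closing branch shown above.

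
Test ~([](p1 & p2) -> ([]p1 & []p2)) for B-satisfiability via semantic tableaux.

1. ~([](p1 & p2) -> ([]p1 & []p2)), w0
2. [](p1 & p2), w0
3. ~([]p1 & []p2), w0
4. p1 & p2, w0
5. p1, w0
6. p2, w0
7. ~[]p2, w0
8. ~p2, w1
9. p1 & p2, w1
10. p1, w1
11. p2, w1
Accessibility: w0Rw0, w0Rw1, w1Rw0, w1Rw1
Branch closes: p2 and ~p2 both at w1.
(One branch shown.) All branches close.

Unsatisfiable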